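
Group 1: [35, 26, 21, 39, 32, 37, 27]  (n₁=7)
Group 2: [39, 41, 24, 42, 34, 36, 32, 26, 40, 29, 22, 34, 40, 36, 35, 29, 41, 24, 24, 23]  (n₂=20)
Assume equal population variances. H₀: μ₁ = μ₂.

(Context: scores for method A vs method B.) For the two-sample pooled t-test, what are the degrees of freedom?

df = n₁ + n₂ − 2 = 7 + 20 − 2 = 25

degrees of freedom = 25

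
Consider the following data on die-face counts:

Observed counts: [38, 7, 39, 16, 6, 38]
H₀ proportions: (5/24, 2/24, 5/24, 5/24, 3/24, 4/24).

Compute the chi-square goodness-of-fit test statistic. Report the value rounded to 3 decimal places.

n = 144; E_i = n·p_i = [30.00, 12.00, 30.00, 30.00, 18.00, 24.00]
χ² = (38−30.00)²/30.00 + (7−12.00)²/12.00 + (39−30.00)²/30.00 + (16−30.00)²/30.00 + (6−18.00)²/18.00 + (38−24.00)²/24.00 = 29.6167
df = 5

test statistic = 29.617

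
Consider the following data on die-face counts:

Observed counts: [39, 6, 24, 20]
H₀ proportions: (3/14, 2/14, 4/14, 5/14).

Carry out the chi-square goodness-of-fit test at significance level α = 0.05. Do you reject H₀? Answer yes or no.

n = 89; E_i = n·p_i = [19.07, 12.71, 25.43, 31.79]
χ² = (39−19.07)²/19.07 + (6−12.71)²/12.71 + (24−25.43)²/25.43 + (20−31.79)²/31.79 = 28.8202
df = 3
p-value (upper-tail) = 0.00000
At α=0.05: p < α → reject H₀

reject H₀: yes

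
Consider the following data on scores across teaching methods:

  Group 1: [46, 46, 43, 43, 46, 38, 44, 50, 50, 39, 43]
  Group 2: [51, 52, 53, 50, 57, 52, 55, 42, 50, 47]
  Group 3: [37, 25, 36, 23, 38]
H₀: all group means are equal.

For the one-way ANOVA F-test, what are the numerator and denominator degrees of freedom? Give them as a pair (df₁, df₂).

k = 3 groups, N = 26 total
df = (k−1, N−k) = (3−1, 26−3) = (2, 23)

degrees of freedom = [2, 23]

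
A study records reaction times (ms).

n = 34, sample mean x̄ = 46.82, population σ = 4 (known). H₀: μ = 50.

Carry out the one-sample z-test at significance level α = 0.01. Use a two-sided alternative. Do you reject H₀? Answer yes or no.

reject H₀: yes

SE = σ/√n = 4/√34 = 0.6860
z = (x̄−μ₀)/SE = (46.82−50)/0.6860 = -4.6356
p-value (two-sided) = 0.00000
At α=0.01: p < α → reject H₀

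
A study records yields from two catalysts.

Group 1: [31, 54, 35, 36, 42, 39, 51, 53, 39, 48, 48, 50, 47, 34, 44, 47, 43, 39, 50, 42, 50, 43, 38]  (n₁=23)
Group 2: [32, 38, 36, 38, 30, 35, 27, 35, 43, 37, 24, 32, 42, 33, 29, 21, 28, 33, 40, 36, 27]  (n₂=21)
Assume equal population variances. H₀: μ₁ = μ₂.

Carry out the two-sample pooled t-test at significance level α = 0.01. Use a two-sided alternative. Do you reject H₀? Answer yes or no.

x̄₁=43.609, s₁=6.465, n₁=23
x̄₂=33.143, s₂=5.790, n₂=21
s_p² = [22·6.465² + 20·5.790²]/42 = 37.8583
SE = √(s_p²·(1/23+1/21)) = 1.8571
t = (43.609−33.143)/1.8571 = 5.6356
df = 42
p-value (two-sided) = 0.00000
At α=0.01: p < α → reject H₀

reject H₀: yes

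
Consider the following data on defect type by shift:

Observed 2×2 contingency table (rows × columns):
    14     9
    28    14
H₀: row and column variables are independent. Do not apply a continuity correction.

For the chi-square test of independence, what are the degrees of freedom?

df = (r−1)(c−1) = (2−1)·(2−1) = 1

degrees of freedom = 1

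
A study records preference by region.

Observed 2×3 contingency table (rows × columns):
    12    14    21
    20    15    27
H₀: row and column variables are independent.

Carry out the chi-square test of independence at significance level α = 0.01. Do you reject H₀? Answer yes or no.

reject H₀: no

Row totals [47, 62], col totals [32, 29, 48], n=109
χ² = (12−13.80)²/13.80 + (14−12.50)²/12.50 + (21−20.70)²/20.70 + (20−18.20)²/18.20 + (15−16.50)²/16.50 + (27−27.30)²/27.30 = 0.7342
df = 2
p-value (upper-tail) = 0.69275
At α=0.01: p ≥ α → fail to reject H₀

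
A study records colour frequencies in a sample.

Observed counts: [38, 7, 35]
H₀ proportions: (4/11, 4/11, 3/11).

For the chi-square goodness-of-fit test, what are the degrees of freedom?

degrees of freedom = 2

df = k − 1 = 3 − 1 = 2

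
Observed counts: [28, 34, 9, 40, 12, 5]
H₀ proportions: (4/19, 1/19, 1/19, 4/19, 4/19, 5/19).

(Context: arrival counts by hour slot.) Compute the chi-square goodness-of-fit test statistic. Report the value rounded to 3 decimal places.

test statistic = 150.172

n = 128; E_i = n·p_i = [26.95, 6.74, 6.74, 26.95, 26.95, 33.68]
χ² = (28−26.95)²/26.95 + (34−6.74)²/6.74 + (9−6.74)²/6.74 + (40−26.95)²/26.95 + (12−26.95)²/26.95 + (5−33.68)²/33.68 = 150.1719
df = 5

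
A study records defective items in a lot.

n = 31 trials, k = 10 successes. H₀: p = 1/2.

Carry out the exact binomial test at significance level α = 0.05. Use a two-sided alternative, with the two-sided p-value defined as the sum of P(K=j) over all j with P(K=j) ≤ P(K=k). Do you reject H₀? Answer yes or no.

Exact binomial: n=31, k=10, p₀=1/2=0.5000
P(X=j) = C(n,j)·p₀^j·(1−p₀)^(n−j); p = Σ P(X=j) over j with P(X=j) ≤ P(X=10)
p-value (two-sided) = 0.07076
At α=0.05: p ≥ α → fail to reject H₀

reject H₀: no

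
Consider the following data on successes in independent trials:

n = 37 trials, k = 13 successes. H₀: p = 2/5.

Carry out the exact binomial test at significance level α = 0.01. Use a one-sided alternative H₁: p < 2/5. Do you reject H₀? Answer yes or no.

Exact binomial: n=37, k=13, p₀=2/5=0.4000
P(X≤13) from Σ C(n,i)·p₀^i·(1−p₀)^(n−i)
p-value (one-sided, H₁ less) = 0.33499
At α=0.01: p ≥ α → fail to reject H₀

reject H₀: no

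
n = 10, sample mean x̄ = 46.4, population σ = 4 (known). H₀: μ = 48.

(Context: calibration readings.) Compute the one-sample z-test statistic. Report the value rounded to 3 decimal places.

test statistic = -1.265

SE = σ/√n = 4/√10 = 1.2649
z = (x̄−μ₀)/SE = (46.4−48)/1.2649 = -1.2649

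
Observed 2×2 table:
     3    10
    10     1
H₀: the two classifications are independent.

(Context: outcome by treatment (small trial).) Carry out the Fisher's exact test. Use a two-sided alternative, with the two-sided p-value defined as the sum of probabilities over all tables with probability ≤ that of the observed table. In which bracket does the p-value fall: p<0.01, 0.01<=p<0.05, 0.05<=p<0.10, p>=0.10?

p-value bracket: p<0.01

Margins: r₁=13, r₂=11, c₁=13, c₂=11, n=24
p_obs = C(13,3)·C(11,10)/C(24,13); sum pmf over tables with pmf ≤ p_obs
p-value (two-sided) = 0.00135
→ bracket: p<0.01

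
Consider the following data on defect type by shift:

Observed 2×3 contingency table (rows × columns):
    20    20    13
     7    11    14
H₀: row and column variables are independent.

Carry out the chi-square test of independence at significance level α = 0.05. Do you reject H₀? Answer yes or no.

Row totals [53, 32], col totals [27, 31, 27], n=85
χ² = (20−16.84)²/16.84 + (20−19.33)²/19.33 + (13−16.84)²/16.84 + (7−10.16)²/10.16 + (11−11.67)²/11.67 + (14−10.16)²/10.16 = 3.9628
df = 2
p-value (upper-tail) = 0.13787
At α=0.05: p ≥ α → fail to reject H₀

reject H₀: no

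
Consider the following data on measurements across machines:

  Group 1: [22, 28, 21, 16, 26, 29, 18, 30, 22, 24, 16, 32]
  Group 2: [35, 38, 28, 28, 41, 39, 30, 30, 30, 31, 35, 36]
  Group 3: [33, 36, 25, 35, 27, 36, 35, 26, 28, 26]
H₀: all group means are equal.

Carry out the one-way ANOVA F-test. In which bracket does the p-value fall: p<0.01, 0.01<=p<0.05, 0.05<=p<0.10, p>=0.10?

p-value bracket: p<0.01

Group means [23.67, 33.42, 30.70], grand mean 29.176
SSB = Σnᵢ(x̄ᵢ−x̄)² = 603.258; SSW = ΣΣ(x−x̄ᵢ)² = 741.683
MSB = 603.258/2 = 301.6289; MSW = 741.683/31 = 23.9253
F = MSB/MSW = 12.6071
df = (2, 31)
p-value (upper-tail) = 0.00010
→ bracket: p<0.01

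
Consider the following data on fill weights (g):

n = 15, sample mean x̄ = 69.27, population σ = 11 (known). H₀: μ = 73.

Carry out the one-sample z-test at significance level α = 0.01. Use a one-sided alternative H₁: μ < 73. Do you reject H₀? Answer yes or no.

reject H₀: no

SE = σ/√n = 11/√15 = 2.8402
z = (x̄−μ₀)/SE = (69.27−73)/2.8402 = -1.3133
p-value (one-sided, H₁ less) = 0.09454
At α=0.01: p ≥ α → fail to reject H₀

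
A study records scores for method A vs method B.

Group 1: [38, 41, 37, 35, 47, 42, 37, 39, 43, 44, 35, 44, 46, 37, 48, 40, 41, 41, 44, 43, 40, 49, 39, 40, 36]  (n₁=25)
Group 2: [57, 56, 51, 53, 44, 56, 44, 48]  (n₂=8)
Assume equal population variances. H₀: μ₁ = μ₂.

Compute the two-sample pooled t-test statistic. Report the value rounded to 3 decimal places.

x̄₁=41.040, s₁=3.953, n₁=25
x̄₂=51.125, s₂=5.303, n₂=8
s_p² = [24·3.953² + 7·5.303²]/31 = 18.4463
SE = √(s_p²·(1/25+1/8)) = 1.7446
t = (41.040−51.125)/1.7446 = -5.7807
df = 31

test statistic = -5.781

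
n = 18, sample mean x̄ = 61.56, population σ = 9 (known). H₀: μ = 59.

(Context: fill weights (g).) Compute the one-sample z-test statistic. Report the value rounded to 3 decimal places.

test statistic = 1.207

SE = σ/√n = 9/√18 = 2.1213
z = (x̄−μ₀)/SE = (61.56−59)/2.1213 = 1.2068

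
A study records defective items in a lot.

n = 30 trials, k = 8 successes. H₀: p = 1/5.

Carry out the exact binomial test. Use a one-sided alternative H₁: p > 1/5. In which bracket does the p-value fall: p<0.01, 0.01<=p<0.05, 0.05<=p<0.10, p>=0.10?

p-value bracket: p>=0.10

Exact binomial: n=30, k=8, p₀=1/5=0.2000
P(X≥8) from Σ C(n,i)·p₀^i·(1−p₀)^(n−i)
p-value (one-sided, H₁ greater) = 0.23921
→ bracket: p>=0.10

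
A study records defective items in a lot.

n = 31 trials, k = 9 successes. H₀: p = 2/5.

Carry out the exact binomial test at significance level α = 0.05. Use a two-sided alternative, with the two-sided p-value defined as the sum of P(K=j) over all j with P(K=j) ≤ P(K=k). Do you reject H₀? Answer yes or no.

reject H₀: no

Exact binomial: n=31, k=9, p₀=2/5=0.4000
P(X=j) = C(n,j)·p₀^j·(1−p₀)^(n−j); p = Σ P(X=j) over j with P(X=j) ≤ P(X=9)
p-value (two-sided) = 0.27176
At α=0.05: p ≥ α → fail to reject H₀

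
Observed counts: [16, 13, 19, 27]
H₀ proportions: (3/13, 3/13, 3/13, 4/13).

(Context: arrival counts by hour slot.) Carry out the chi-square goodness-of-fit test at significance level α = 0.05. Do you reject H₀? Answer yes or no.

n = 75; E_i = n·p_i = [17.31, 17.31, 17.31, 23.08]
χ² = (16−17.31)²/17.31 + (13−17.31)²/17.31 + (19−17.31)²/17.31 + (27−23.08)²/23.08 = 2.0033
df = 3
p-value (upper-tail) = 0.57172
At α=0.05: p ≥ α → fail to reject H₀

reject H₀: no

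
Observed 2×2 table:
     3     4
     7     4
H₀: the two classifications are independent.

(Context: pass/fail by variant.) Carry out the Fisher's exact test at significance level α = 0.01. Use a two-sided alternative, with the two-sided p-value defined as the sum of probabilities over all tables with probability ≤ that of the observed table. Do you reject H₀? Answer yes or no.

reject H₀: no

Margins: r₁=7, r₂=11, c₁=10, c₂=8, n=18
p_obs = C(7,3)·C(11,7)/C(18,10); sum pmf over tables with pmf ≤ p_obs
p-value (two-sided) = 0.63047
At α=0.01: p ≥ α → fail to reject H₀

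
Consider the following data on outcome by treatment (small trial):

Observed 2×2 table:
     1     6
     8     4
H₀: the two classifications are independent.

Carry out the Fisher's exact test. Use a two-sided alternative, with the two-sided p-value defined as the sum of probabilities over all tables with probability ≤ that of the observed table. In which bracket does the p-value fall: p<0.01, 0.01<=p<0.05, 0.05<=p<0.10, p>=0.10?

Margins: r₁=7, r₂=12, c₁=9, c₂=10, n=19
p_obs = C(7,1)·C(12,8)/C(19,9); sum pmf over tables with pmf ≤ p_obs
p-value (two-sided) = 0.05728
→ bracket: 0.05<=p<0.10

p-value bracket: 0.05<=p<0.10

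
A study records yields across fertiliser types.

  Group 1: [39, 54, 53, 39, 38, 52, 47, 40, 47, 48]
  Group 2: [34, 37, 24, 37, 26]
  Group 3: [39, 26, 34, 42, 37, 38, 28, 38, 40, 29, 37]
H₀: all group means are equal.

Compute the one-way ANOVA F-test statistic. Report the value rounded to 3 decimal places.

test statistic = 12.718

Group means [45.70, 31.60, 35.27], grand mean 38.577
SSB = Σnᵢ(x̄ᵢ−x̄)² = 870.864; SSW = ΣΣ(x−x̄ᵢ)² = 787.482
MSB = 870.864/2 = 435.4322; MSW = 787.482/23 = 34.2383
F = MSB/MSW = 12.7177
df = (2, 23)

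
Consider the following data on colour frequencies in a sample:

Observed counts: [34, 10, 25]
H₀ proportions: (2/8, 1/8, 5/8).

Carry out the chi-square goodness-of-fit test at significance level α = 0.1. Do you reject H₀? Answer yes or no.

n = 69; E_i = n·p_i = [17.25, 8.62, 43.12]
χ² = (34−17.25)²/17.25 + (10−8.62)²/8.62 + (25−43.12)²/43.12 = 24.1014
df = 2
p-value (upper-tail) = 0.00001
At α=0.1: p < α → reject H₀

reject H₀: yes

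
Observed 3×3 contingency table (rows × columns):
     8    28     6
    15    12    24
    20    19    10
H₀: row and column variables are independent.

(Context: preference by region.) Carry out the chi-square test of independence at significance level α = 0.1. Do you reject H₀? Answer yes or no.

reject H₀: yes

Row totals [42, 51, 49], col totals [43, 59, 40], n=142
χ² = (8−12.72)²/12.72 + (28−17.45)²/17.45 + (6−11.83)²/11.83 + (15−15.44)²/15.44 + (12−21.19)²/21.19 + (24−14.37)²/14.37 + (20−14.84)²/14.84 + (19−20.36)²/20.36 + (10−13.80)²/13.80 = 24.3946
df = 4
p-value (upper-tail) = 0.00007
At α=0.1: p < α → reject H₀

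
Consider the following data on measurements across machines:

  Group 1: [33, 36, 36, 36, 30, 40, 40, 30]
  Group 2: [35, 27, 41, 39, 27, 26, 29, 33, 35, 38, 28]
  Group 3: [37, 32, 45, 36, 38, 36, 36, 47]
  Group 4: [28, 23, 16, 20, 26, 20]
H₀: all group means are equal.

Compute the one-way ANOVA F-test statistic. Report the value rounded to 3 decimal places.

test statistic = 13.915

Group means [35.12, 32.55, 38.38, 22.17], grand mean 32.697
SSB = Σnᵢ(x̄ᵢ−x̄)² = 970.659; SSW = ΣΣ(x−x̄ᵢ)² = 674.311
MSB = 970.659/3 = 323.5530; MSW = 674.311/29 = 23.2521
F = MSB/MSW = 13.9150
df = (3, 29)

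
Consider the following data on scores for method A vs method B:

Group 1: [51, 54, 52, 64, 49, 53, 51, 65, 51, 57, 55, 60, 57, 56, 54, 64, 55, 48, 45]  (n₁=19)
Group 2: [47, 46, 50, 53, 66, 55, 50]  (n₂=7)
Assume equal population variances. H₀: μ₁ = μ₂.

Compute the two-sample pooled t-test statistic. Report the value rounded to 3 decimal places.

test statistic = 0.915

x̄₁=54.789, s₁=5.493, n₁=19
x̄₂=52.429, s₂=6.754, n₂=7
s_p² = [18·5.493² + 6·6.754²]/24 = 34.0363
SE = √(s_p²·(1/19+1/7)) = 2.5795
t = (54.789−52.429)/2.5795 = 0.9153
df = 24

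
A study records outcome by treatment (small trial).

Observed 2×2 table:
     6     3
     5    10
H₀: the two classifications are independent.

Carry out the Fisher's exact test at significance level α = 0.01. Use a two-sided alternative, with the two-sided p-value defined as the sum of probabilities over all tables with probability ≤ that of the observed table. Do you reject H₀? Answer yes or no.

Margins: r₁=9, r₂=15, c₁=11, c₂=13, n=24
p_obs = C(9,6)·C(15,5)/C(24,11); sum pmf over tables with pmf ≤ p_obs
p-value (two-sided) = 0.20598
At α=0.01: p ≥ α → fail to reject H₀

reject H₀: no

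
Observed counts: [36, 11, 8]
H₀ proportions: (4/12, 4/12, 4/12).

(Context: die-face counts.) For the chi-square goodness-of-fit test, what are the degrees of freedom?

degrees of freedom = 2

df = k − 1 = 3 − 1 = 2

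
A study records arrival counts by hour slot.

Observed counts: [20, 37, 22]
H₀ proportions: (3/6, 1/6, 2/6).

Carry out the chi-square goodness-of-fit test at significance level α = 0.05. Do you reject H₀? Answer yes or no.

reject H₀: yes

n = 79; E_i = n·p_i = [39.50, 13.17, 26.33]
χ² = (20−39.50)²/39.50 + (37−13.17)²/13.17 + (22−26.33)²/26.33 = 53.4810
df = 2
p-value (upper-tail) = 0.00000
At α=0.05: p < α → reject H₀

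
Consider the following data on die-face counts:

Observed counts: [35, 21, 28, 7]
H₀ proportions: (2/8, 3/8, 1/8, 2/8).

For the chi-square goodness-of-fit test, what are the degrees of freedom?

degrees of freedom = 3

df = k − 1 = 4 − 1 = 3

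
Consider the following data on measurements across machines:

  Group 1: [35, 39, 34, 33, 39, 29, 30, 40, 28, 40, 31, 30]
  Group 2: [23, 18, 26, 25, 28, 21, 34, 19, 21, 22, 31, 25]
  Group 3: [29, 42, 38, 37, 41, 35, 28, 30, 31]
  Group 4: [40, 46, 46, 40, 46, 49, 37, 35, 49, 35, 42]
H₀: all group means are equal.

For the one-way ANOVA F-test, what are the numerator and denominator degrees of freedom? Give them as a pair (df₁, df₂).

degrees of freedom = [3, 40]

k = 4 groups, N = 44 total
df = (k−1, N−k) = (4−1, 44−4) = (3, 40)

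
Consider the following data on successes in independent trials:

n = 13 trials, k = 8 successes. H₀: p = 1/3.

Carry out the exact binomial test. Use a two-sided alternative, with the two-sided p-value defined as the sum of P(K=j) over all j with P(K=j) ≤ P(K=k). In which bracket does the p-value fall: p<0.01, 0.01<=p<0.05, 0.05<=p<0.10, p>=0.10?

Exact binomial: n=13, k=8, p₀=1/3=0.3333
P(X=j) = C(n,j)·p₀^j·(1−p₀)^(n−j); p = Σ P(X=j) over j with P(X=j) ≤ P(X=8)
p-value (two-sided) = 0.03979
→ bracket: 0.01<=p<0.05

p-value bracket: 0.01<=p<0.05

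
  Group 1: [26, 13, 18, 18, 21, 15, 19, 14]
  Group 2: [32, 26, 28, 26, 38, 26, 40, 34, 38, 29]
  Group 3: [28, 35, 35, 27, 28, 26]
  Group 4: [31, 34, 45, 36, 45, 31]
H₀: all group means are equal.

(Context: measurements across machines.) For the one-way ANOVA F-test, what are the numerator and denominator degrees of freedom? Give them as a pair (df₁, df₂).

degrees of freedom = [3, 26]

k = 4 groups, N = 30 total
df = (k−1, N−k) = (4−1, 30−4) = (3, 26)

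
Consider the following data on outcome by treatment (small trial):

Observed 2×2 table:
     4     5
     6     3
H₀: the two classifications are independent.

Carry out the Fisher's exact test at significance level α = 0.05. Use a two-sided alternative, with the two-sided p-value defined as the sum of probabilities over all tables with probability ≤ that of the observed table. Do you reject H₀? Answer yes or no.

reject H₀: no

Margins: r₁=9, r₂=9, c₁=10, c₂=8, n=18
p_obs = C(9,4)·C(9,6)/C(18,10); sum pmf over tables with pmf ≤ p_obs
p-value (two-sided) = 0.63719
At α=0.05: p ≥ α → fail to reject H₀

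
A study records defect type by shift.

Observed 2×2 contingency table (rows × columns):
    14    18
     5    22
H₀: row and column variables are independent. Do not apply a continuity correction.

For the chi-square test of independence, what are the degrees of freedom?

df = (r−1)(c−1) = (2−1)·(2−1) = 1

degrees of freedom = 1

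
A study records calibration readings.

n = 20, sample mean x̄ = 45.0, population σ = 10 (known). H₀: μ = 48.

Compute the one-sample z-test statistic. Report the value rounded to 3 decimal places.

test statistic = -1.342

SE = σ/√n = 10/√20 = 2.2361
z = (x̄−μ₀)/SE = (45.0−48)/2.2361 = -1.3416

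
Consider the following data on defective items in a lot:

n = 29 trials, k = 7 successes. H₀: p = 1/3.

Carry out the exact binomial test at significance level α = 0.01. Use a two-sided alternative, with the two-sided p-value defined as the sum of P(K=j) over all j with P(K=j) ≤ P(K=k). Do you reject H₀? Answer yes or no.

Exact binomial: n=29, k=7, p₀=1/3=0.3333
P(X=j) = C(n,j)·p₀^j·(1−p₀)^(n−j); p = Σ P(X=j) over j with P(X=j) ≤ P(X=7)
p-value (two-sided) = 0.33155
At α=0.01: p ≥ α → fail to reject H₀

reject H₀: no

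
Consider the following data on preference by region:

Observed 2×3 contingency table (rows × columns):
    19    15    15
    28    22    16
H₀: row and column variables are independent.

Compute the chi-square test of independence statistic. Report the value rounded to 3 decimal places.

Row totals [49, 66], col totals [47, 37, 31], n=115
χ² = (19−20.03)²/20.03 + (15−15.77)²/15.77 + (15−13.21)²/13.21 + (28−26.97)²/26.97 + (22−21.23)²/21.23 + (16−17.79)²/17.79 = 0.5796
df = 2

test statistic = 0.580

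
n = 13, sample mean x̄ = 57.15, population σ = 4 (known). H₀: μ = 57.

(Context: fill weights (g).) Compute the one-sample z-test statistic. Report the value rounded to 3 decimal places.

SE = σ/√n = 4/√13 = 1.1094
z = (x̄−μ₀)/SE = (57.15−57)/1.1094 = 0.1352

test statistic = 0.135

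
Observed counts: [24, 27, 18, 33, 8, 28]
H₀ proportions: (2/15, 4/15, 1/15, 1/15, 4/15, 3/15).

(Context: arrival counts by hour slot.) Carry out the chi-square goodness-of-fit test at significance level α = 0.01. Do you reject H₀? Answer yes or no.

n = 138; E_i = n·p_i = [18.40, 36.80, 9.20, 9.20, 36.80, 27.60]
χ² = (24−18.40)²/18.40 + (27−36.80)²/36.80 + (18−9.20)²/9.20 + (33−9.20)²/9.20 + (8−36.80)²/36.80 + (28−27.60)²/27.60 = 96.8460
df = 5
p-value (upper-tail) = 0.00000
At α=0.01: p < α → reject H₀

reject H₀: yes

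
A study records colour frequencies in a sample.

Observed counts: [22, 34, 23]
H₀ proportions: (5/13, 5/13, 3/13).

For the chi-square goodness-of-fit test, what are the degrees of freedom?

degrees of freedom = 2

df = k − 1 = 3 − 1 = 2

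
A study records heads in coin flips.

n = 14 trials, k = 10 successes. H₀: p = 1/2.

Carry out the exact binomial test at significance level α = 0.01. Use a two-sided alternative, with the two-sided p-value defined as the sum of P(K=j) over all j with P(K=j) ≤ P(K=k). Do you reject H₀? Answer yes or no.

reject H₀: no

Exact binomial: n=14, k=10, p₀=1/2=0.5000
P(X=j) = C(n,j)·p₀^j·(1−p₀)^(n−j); p = Σ P(X=j) over j with P(X=j) ≤ P(X=10)
p-value (two-sided) = 0.17957
At α=0.01: p ≥ α → fail to reject H₀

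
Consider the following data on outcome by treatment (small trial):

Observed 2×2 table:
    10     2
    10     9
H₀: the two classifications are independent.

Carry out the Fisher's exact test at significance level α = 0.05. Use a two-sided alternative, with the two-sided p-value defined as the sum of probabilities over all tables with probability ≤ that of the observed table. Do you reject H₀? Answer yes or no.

Margins: r₁=12, r₂=19, c₁=20, c₂=11, n=31
p_obs = C(12,10)·C(19,10)/C(31,20); sum pmf over tables with pmf ≤ p_obs
p-value (two-sided) = 0.12837
At α=0.05: p ≥ α → fail to reject H₀

reject H₀: no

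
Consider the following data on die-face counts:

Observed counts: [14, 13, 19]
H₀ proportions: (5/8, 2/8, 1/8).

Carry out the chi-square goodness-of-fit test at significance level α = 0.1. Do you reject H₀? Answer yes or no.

reject H₀: yes

n = 46; E_i = n·p_i = [28.75, 11.50, 5.75]
χ² = (14−28.75)²/28.75 + (13−11.50)²/11.50 + (19−5.75)²/5.75 = 38.2957
df = 2
p-value (upper-tail) = 0.00000
At α=0.1: p < α → reject H₀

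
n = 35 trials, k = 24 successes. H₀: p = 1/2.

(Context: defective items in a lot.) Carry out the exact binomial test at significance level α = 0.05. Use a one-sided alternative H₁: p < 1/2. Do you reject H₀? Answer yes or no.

reject H₀: no

Exact binomial: n=35, k=24, p₀=1/2=0.5000
P(X≤24) from Σ C(n,i)·p₀^i·(1−p₀)^(n−i)
p-value (one-sided, H₁ less) = 0.99166
At α=0.05: p ≥ α → fail to reject H₀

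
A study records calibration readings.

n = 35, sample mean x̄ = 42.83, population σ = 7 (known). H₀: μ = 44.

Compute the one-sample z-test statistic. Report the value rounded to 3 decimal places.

test statistic = -0.989

SE = σ/√n = 7/√35 = 1.1832
z = (x̄−μ₀)/SE = (42.83−44)/1.1832 = -0.9888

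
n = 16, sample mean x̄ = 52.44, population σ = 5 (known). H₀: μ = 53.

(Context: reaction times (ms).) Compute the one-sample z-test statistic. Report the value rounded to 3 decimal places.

SE = σ/√n = 5/√16 = 1.2500
z = (x̄−μ₀)/SE = (52.44−53)/1.2500 = -0.4480

test statistic = -0.448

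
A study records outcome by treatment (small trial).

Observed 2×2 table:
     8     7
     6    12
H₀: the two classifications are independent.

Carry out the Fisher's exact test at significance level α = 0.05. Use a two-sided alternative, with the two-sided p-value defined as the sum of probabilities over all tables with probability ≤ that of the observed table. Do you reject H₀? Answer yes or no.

Margins: r₁=15, r₂=18, c₁=14, c₂=19, n=33
p_obs = C(15,8)·C(18,6)/C(33,14); sum pmf over tables with pmf ≤ p_obs
p-value (two-sided) = 0.30411
At α=0.05: p ≥ α → fail to reject H₀

reject H₀: no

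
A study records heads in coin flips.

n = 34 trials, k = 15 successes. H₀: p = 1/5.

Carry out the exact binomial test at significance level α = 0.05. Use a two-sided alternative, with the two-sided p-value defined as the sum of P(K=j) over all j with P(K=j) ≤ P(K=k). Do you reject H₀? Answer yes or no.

Exact binomial: n=34, k=15, p₀=1/5=0.2000
P(X=j) = C(n,j)·p₀^j·(1−p₀)^(n−j); p = Σ P(X=j) over j with P(X=j) ≤ P(X=15)
p-value (two-sided) = 0.00173
At α=0.05: p < α → reject H₀

reject H₀: yes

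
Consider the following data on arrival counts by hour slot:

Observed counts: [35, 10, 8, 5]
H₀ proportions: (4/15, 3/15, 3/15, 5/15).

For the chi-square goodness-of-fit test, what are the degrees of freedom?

df = k − 1 = 4 − 1 = 3

degrees of freedom = 3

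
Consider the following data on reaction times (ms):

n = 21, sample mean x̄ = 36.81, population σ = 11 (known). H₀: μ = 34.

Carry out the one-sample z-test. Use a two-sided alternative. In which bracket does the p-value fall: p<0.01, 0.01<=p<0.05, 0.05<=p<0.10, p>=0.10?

SE = σ/√n = 11/√21 = 2.4004
z = (x̄−μ₀)/SE = (36.81−34)/2.4004 = 1.1706
p-value (two-sided) = 0.24174
→ bracket: p>=0.10

p-value bracket: p>=0.10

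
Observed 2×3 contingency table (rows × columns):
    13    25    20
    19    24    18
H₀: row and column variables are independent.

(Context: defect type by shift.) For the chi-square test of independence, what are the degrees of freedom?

df = (r−1)(c−1) = (2−1)·(3−1) = 2

degrees of freedom = 2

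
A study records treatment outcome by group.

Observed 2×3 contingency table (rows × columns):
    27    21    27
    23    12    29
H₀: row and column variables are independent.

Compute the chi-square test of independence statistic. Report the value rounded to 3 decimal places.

Row totals [75, 64], col totals [50, 33, 56], n=139
χ² = (27−26.98)²/26.98 + (21−17.81)²/17.81 + (27−30.22)²/30.22 + (23−23.02)²/23.02 + (12−15.19)²/15.19 + (29−25.78)²/25.78 = 1.9879
df = 2

test statistic = 1.988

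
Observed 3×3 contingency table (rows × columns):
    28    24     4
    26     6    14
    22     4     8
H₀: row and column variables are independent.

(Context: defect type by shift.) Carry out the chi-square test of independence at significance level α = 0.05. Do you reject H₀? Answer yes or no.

Row totals [56, 46, 34], col totals [76, 34, 26], n=136
χ² = (28−31.29)²/31.29 + (24−14.00)²/14.00 + (4−10.71)²/10.71 + (26−25.71)²/25.71 + (6−11.50)²/11.50 + (14−8.79)²/8.79 + (22−19.00)²/19.00 + (4−8.50)²/8.50 + (8−6.50)²/6.50 = 20.6077
df = 4
p-value (upper-tail) = 0.00038
At α=0.05: p < α → reject H₀

reject H₀: yes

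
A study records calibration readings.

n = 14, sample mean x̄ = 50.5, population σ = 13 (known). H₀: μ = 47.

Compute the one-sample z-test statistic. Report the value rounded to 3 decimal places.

test statistic = 1.007

SE = σ/√n = 13/√14 = 3.4744
z = (x̄−μ₀)/SE = (50.5−47)/3.4744 = 1.0074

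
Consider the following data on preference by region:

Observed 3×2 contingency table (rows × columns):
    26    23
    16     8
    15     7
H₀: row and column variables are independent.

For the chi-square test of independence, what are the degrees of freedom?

df = (r−1)(c−1) = (3−1)·(2−1) = 2

degrees of freedom = 2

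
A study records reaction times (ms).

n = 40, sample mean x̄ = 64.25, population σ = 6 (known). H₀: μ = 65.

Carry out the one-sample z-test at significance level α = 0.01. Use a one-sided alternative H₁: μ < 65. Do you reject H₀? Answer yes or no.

SE = σ/√n = 6/√40 = 0.9487
z = (x̄−μ₀)/SE = (64.25−65)/0.9487 = -0.7906
p-value (one-sided, H₁ less) = 0.21460
At α=0.01: p ≥ α → fail to reject H₀

reject H₀: no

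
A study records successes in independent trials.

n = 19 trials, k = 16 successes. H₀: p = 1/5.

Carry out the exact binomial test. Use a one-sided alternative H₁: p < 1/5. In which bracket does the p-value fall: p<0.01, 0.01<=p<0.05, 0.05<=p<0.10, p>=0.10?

Exact binomial: n=19, k=16, p₀=1/5=0.2000
P(X≤16) from Σ C(n,i)·p₀^i·(1−p₀)^(n−i)
p-value (one-sided, H₁ less) = 1.00000
→ bracket: p>=0.10

p-value bracket: p>=0.10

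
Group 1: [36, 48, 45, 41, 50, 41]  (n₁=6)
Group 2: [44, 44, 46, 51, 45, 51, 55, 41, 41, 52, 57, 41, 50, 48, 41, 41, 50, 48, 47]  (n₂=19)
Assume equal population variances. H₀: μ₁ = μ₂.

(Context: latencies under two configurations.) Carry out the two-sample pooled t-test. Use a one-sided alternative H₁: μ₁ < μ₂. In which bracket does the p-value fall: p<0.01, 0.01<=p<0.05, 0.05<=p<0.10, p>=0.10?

x̄₁=43.500, s₁=5.167, n₁=6
x̄₂=47.000, s₂=4.967, n₂=19
s_p² = [5·5.167² + 18·4.967²]/23 = 25.1087
SE = √(s_p²·(1/6+1/19)) = 2.3465
t = (43.500−47.000)/2.3465 = -1.4916
df = 23
p-value (one-sided, H₁ less) = 0.07470
→ bracket: 0.05<=p<0.10

p-value bracket: 0.05<=p<0.10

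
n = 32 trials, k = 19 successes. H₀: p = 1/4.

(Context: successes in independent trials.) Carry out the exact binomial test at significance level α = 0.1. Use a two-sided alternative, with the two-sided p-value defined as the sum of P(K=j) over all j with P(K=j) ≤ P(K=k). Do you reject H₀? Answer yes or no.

Exact binomial: n=32, k=19, p₀=1/4=0.2500
P(X=j) = C(n,j)·p₀^j·(1−p₀)^(n−j); p = Σ P(X=j) over j with P(X=j) ≤ P(X=19)
p-value (two-sided) = 0.00004
At α=0.1: p < α → reject H₀

reject H₀: yes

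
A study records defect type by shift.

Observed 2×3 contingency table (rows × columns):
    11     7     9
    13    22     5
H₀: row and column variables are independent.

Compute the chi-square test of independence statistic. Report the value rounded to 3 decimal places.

Row totals [27, 40], col totals [24, 29, 14], n=67
χ² = (11−9.67)²/9.67 + (7−11.69)²/11.69 + (9−5.64)²/5.64 + (13−14.33)²/14.33 + (22−17.31)²/17.31 + (5−8.36)²/8.36 = 6.8018
df = 2

test statistic = 6.802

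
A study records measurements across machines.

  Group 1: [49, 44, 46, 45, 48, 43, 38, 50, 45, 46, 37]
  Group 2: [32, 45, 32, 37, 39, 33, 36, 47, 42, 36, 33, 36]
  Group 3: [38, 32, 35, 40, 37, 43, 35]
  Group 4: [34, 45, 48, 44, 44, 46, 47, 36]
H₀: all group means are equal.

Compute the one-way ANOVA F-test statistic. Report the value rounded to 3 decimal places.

test statistic = 6.975

Group means [44.64, 37.33, 37.14, 43.00], grand mean 40.605
SSB = Σnᵢ(x̄ᵢ−x̄)² = 437.010; SSW = ΣΣ(x−x̄ᵢ)² = 710.069
MSB = 437.010/3 = 145.6699; MSW = 710.069/34 = 20.8844
F = MSB/MSW = 6.9751
df = (3, 34)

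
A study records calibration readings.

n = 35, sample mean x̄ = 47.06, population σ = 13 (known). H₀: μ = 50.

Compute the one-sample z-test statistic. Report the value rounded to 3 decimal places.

SE = σ/√n = 13/√35 = 2.1974
z = (x̄−μ₀)/SE = (47.06−50)/2.1974 = -1.3379

test statistic = -1.338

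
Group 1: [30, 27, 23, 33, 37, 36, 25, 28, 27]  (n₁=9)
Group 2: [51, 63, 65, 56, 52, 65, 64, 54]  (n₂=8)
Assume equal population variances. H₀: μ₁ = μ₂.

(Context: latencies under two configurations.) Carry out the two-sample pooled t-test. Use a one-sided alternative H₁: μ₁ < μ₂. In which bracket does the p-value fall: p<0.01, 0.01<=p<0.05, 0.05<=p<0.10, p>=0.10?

p-value bracket: p<0.01

x̄₁=29.556, s₁=4.851, n₁=9
x̄₂=58.750, s₂=6.089, n₂=8
s_p² = [8·4.851² + 7·6.089²]/15 = 29.8481
SE = √(s_p²·(1/9+1/8)) = 2.6547
t = (29.556−58.750)/2.6547 = -10.9972
df = 15
p-value (one-sided, H₁ less) = 0.00000
→ bracket: p<0.01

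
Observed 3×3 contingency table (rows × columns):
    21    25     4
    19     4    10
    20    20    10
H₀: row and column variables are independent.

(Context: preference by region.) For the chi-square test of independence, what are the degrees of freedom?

degrees of freedom = 4

df = (r−1)(c−1) = (3−1)·(3−1) = 4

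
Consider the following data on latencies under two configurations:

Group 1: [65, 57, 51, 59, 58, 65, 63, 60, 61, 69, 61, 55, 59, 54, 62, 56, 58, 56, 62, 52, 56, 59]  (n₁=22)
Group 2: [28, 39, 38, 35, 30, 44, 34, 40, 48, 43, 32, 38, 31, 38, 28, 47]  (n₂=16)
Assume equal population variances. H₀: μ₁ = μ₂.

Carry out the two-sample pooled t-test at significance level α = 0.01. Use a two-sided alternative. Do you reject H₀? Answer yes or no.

reject H₀: yes

x̄₁=59.000, s₁=4.375, n₁=22
x̄₂=37.062, s₂=6.361, n₂=16
s_p² = [21·4.375² + 15·6.361²]/36 = 28.0260
SE = √(s_p²·(1/22+1/16)) = 1.7394
t = (59.000−37.062)/1.7394 = 12.6121
df = 36
p-value (two-sided) = 0.00000
At α=0.01: p < α → reject H₀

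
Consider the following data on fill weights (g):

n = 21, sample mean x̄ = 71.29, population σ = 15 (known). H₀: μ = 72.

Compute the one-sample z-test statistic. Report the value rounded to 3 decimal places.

SE = σ/√n = 15/√21 = 3.2733
z = (x̄−μ₀)/SE = (71.29−72)/3.2733 = -0.2169

test statistic = -0.217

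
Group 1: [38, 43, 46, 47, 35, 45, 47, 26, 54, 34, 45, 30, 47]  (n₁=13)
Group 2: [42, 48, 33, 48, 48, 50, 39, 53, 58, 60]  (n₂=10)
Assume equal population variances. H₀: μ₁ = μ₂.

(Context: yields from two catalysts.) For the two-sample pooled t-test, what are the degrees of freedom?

degrees of freedom = 21

df = n₁ + n₂ − 2 = 13 + 10 − 2 = 21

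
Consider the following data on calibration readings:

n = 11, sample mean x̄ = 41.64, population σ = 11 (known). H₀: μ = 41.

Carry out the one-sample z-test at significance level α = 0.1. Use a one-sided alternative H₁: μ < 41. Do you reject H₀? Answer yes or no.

reject H₀: no

SE = σ/√n = 11/√11 = 3.3166
z = (x̄−μ₀)/SE = (41.64−41)/3.3166 = 0.1930
p-value (one-sided, H₁ less) = 0.57651
At α=0.1: p ≥ α → fail to reject H₀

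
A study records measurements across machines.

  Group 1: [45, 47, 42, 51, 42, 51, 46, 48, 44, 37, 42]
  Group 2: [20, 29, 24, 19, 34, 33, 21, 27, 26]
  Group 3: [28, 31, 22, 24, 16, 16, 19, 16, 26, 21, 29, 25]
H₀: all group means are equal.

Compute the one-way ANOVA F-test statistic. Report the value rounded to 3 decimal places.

test statistic = 64.450

Group means [45.00, 25.89, 22.75], grand mean 31.281
SSB = Σnᵢ(x̄ᵢ−x̄)² = 3205.330; SSW = ΣΣ(x−x̄ᵢ)² = 721.139
MSB = 3205.330/2 = 1602.6649; MSW = 721.139/29 = 24.8669
F = MSB/MSW = 64.4498
df = (2, 29)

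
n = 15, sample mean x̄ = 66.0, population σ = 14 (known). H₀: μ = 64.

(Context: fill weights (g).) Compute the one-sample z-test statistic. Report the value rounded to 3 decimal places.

SE = σ/√n = 14/√15 = 3.6148
z = (x̄−μ₀)/SE = (66.0−64)/3.6148 = 0.5533

test statistic = 0.553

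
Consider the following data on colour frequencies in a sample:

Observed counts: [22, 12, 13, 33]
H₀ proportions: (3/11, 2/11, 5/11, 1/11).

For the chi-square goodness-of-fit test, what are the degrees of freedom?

df = k − 1 = 4 − 1 = 3

degrees of freedom = 3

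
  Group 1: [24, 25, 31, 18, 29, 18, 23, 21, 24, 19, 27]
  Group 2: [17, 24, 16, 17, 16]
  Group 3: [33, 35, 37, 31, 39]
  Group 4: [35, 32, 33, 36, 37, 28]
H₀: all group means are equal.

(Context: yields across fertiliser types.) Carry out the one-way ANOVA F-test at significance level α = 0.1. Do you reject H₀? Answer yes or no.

Group means [23.55, 18.00, 35.00, 33.50], grand mean 26.852
SSB = Σnᵢ(x̄ᵢ−x̄)² = 1109.180; SSW = ΣΣ(x−x̄ᵢ)² = 328.227
MSB = 1109.180/3 = 369.7267; MSW = 328.227/23 = 14.2708
F = MSB/MSW = 25.9080
df = (3, 23)
p-value (upper-tail) = 0.00000
At α=0.1: p < α → reject H₀

reject H₀: yes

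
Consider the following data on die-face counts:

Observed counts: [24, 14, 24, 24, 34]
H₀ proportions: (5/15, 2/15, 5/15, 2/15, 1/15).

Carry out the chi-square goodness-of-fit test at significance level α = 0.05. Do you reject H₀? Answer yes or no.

n = 120; E_i = n·p_i = [40.00, 16.00, 40.00, 16.00, 8.00]
χ² = (24−40.00)²/40.00 + (14−16.00)²/16.00 + (24−40.00)²/40.00 + (24−16.00)²/16.00 + (34−8.00)²/8.00 = 101.5500
df = 4
p-value (upper-tail) = 0.00000
At α=0.05: p < α → reject H₀

reject H₀: yes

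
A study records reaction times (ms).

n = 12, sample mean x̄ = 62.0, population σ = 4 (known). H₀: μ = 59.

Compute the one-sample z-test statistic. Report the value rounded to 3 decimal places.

SE = σ/√n = 4/√12 = 1.1547
z = (x̄−μ₀)/SE = (62.0−59)/1.1547 = 2.5981

test statistic = 2.598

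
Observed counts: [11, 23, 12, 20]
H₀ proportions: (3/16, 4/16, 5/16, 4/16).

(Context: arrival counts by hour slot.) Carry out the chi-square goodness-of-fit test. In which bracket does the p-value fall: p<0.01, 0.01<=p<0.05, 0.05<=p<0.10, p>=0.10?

p-value bracket: 0.05<=p<0.10

n = 66; E_i = n·p_i = [12.38, 16.50, 20.62, 16.50]
χ² = (11−12.38)²/12.38 + (23−16.50)²/16.50 + (12−20.62)²/20.62 + (20−16.50)²/16.50 = 7.0626
df = 3
p-value (upper-tail) = 0.06993
→ bracket: 0.05<=p<0.10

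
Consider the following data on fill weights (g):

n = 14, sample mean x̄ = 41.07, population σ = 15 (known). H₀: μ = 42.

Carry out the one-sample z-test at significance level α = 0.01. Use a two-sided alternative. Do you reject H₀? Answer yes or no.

reject H₀: no

SE = σ/√n = 15/√14 = 4.0089
z = (x̄−μ₀)/SE = (41.07−42)/4.0089 = -0.2320
p-value (two-sided) = 0.81655
At α=0.01: p ≥ α → fail to reject H₀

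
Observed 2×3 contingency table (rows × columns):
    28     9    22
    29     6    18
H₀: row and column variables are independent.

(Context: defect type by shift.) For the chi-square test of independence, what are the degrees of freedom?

degrees of freedom = 2

df = (r−1)(c−1) = (2−1)·(3−1) = 2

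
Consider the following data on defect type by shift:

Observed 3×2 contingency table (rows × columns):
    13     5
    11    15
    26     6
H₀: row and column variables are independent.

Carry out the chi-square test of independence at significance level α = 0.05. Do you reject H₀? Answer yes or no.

reject H₀: yes

Row totals [18, 26, 32], col totals [50, 26], n=76
χ² = (13−11.84)²/11.84 + (5−6.16)²/6.16 + (11−17.11)²/17.11 + (15−8.89)²/8.89 + (26−21.05)²/21.05 + (6−10.95)²/10.95 = 10.0991
df = 2
p-value (upper-tail) = 0.00641
At α=0.05: p < α → reject H₀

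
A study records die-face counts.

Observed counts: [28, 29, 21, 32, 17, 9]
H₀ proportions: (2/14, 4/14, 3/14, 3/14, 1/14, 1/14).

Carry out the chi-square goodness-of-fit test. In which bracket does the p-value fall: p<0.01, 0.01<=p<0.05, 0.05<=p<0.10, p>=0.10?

p-value bracket: 0.01<=p<0.05

n = 136; E_i = n·p_i = [19.43, 38.86, 29.14, 29.14, 9.71, 9.71]
χ² = (28−19.43)²/19.43 + (29−38.86)²/38.86 + (21−29.14)²/29.14 + (32−29.14)²/29.14 + (17−9.71)²/9.71 + (9−9.71)²/9.71 = 14.3542
df = 5
p-value (upper-tail) = 0.01351
→ bracket: 0.01<=p<0.05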